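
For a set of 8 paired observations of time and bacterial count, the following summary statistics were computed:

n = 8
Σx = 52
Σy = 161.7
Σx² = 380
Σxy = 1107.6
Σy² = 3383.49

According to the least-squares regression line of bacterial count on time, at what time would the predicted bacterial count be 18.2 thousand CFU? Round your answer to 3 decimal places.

5.005

Sxx = Σx² − (Σx)²/n = 380 − 338 = 42
Sxy = Σxy − (Σx)(Σy)/n = 1107.6 − 1051.05 = 56.55
b = Sxy/Sxx = 56.55/42 = 1.346429
a = ȳ − b·x̄ = 20.2125 − 1.346429·6.5 = 11.460714
Set a + b·x = 18.2: x = (18.2 − 11.460714) / 1.346429 = 5.005305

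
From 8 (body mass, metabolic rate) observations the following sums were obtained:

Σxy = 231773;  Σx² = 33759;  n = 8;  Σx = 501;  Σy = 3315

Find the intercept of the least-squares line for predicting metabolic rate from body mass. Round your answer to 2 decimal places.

-220.61

Sxx = Σx² − (Σx)²/n = 33759 − 31375.125 = 2383.875
Sxy = Σxy − (Σx)(Σy)/n = 231773 − 207601.875 = 24171.125
b = Sxy/Sxx = 24171.125/2383.875 = 10.139426
a = ȳ − b·x̄ = 414.375 − 10.139426·62.625 = -220.606575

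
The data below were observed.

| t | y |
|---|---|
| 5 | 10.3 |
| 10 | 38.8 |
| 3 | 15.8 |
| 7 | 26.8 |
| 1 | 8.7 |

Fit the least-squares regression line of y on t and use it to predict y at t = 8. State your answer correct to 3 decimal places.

n = 5, Σx = 26, Σy = 100.4, Σxy = 683.2, Σx² = 184
Sxx = Σx² − (Σx)²/n = 184 − 135.2 = 48.8
Sxy = Σxy − (Σx)(Σy)/n = 683.2 − 522.08 = 161.12
b = Sxy/Sxx = 161.12/48.8 = 3.301639
a = ȳ − b·x̄ = 20.08 − 3.301639·5.2 = 2.911475
ŷ(8) = a + b·8 = 2.911475 + 3.301639·8 = 29.324590

29.325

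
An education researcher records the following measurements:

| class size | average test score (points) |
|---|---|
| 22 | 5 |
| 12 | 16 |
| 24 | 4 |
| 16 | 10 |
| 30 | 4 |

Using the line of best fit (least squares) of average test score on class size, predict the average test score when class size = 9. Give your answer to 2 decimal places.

n = 5, Σx = 104, Σy = 39, Σxy = 678, Σx² = 2360
Sxx = Σx² − (Σx)²/n = 2360 − 2163.2 = 196.8
Sxy = Σxy − (Σx)(Σy)/n = 678 − 811.2 = -133.2
b = Sxy/Sxx = -133.2/196.8 = -0.676829
a = ȳ − b·x̄ = 7.8 − (-0.676829)·20.8 = 21.878049
ŷ(9) = a + b·9 = 21.878049 + (-0.676829)·9 = 15.786585

15.79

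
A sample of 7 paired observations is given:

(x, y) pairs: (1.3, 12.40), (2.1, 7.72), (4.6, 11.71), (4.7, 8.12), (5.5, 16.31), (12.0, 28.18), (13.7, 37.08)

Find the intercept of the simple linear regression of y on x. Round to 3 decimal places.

n = 7, Σx = 43.9, Σy = 121.52, Σxy = 1060.223, Σx² = 411.29
Sxx = Σx² − (Σx)²/n = 411.29 − 275.315714 = 135.974286
Sxy = Σxy − (Σx)(Σy)/n = 1060.223 − 762.104 = 298.119
b = Sxy/Sxx = 298.119/135.974286 = 2.192466
a = ȳ − b·x̄ = 17.36 − 2.192466·6.271429 = 3.610106

3.610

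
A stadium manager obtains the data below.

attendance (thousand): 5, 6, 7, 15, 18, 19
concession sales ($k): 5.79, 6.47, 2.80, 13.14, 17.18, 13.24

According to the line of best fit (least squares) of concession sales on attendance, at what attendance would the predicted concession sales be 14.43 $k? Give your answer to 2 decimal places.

17.54

n = 6, Σx = 70, Σy = 58.62, Σxy = 845.27, Σx² = 1020
Sxx = Σx² − (Σx)²/n = 1020 − 816.666667 = 203.333333
Sxy = Σxy − (Σx)(Σy)/n = 845.27 − 683.9 = 161.37
b = Sxy/Sxx = 161.37/203.333333 = 0.793623
a = ȳ − b·x̄ = 9.77 − 0.793623·11.666667 = 0.511066
Set a + b·x = 14.43: x = (14.43 − 0.511066) / 0.793623 = 17.538473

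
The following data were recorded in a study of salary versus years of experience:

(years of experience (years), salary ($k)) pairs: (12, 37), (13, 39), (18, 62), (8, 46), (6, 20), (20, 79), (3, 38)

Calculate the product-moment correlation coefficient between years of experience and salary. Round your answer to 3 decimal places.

0.810

n = 7, Σx = 80, Σy = 321, Σxy = 4249, Σx² = 1146, Σy² = 16935
Sxx = Σx² − (Σx)²/n = 1146 − 914.285714 = 231.714286
Sxy = Σxy − (Σx)(Σy)/n = 4249 − 3668.571429 = 580.428571
Syy = Σy² − (Σy)²/n = 16935 − 14720.142857 = 2214.857143
r = Sxy/√(Sxx·Syy) = 580.428571/√(513214.040816) = 580.428571/716.389587 = 0.810214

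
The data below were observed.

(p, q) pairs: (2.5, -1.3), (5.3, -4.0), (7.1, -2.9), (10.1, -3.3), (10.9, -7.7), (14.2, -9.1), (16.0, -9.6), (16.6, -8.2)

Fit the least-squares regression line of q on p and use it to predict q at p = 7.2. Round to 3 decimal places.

n = 8, Σx = 82.7, Σy = -46.1, Σxy = -581.24, Σx² = 1038.77
Sxx = Σx² − (Σx)²/n = 1038.77 − 854.91125 = 183.85875
Sxy = Σxy − (Σx)(Σy)/n = -581.24 − (-476.55875) = -104.68125
b = Sxy/Sxx = -104.68125/183.85875 = -0.569357
a = ȳ − b·x̄ = -5.7625 − (-0.569357)·10.3375 = 0.123227
ŷ(7.2) = a + b·7.2 = 0.123227 + (-0.569357)·7.2 = -3.976143

-3.976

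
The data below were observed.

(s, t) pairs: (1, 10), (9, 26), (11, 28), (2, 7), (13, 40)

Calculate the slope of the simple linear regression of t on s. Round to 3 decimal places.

2.455

n = 5, Σx = 36, Σy = 111, Σxy = 1086, Σx² = 376
Sxx = Σx² − (Σx)²/n = 376 − 259.2 = 116.8
Sxy = Σxy − (Σx)(Σy)/n = 1086 − 799.2 = 286.8
b = Sxy/Sxx = 286.8/116.8 = 2.455479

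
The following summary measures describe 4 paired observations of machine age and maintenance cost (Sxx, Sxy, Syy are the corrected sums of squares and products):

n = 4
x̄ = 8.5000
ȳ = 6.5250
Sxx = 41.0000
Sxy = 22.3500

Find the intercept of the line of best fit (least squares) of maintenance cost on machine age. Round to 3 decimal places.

1.891

b = Sxy/Sxx = 22.35/41 = 0.545122
a = ȳ − b·x̄ = 6.525 − 0.545122·8.5 = 1.891463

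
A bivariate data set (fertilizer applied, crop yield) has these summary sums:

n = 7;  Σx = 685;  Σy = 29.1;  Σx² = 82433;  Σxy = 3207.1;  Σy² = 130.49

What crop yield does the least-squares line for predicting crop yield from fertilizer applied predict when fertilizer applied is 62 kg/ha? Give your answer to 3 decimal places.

3.320

Sxx = Σx² − (Σx)²/n = 82433 − 67032.142857 = 15400.857143
Sxy = Σxy − (Σx)(Σy)/n = 3207.1 − 2847.642857 = 359.457143
b = Sxy/Sxx = 359.457143/15400.857143 = 0.023340
a = ȳ − b·x̄ = 4.157143 − 0.023340·97.857143 = 1.873150
ŷ(62) = a + b·62 = 1.873150 + 0.023340·62 = 3.320234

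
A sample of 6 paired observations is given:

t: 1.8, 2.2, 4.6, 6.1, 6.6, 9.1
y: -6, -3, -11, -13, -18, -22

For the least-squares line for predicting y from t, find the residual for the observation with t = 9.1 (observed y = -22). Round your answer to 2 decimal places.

n = 6, Σx = 30.4, Σy = -73, Σxy = -466.3, Σx² = 192.82
Sxx = Σx² − (Σx)²/n = 192.82 − 154.026667 = 38.793333
Sxy = Σxy − (Σx)(Σy)/n = -466.3 − (-369.866667) = -96.433333
b = Sxy/Sxx = -96.433333/38.793333 = -2.485822
a = ȳ − b·x̄ = -12.166667 − (-2.485822)·5.066667 = 0.428166
ŷ(9.1) = 0.428166 + (-2.485822)·9.1 = -22.192817
residual = y − ŷ = -22 − (-22.192817) = 0.192817

0.19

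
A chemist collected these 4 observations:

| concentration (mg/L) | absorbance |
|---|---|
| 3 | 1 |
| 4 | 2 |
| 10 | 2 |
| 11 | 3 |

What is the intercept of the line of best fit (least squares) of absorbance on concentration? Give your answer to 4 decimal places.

0.8800

n = 4, Σx = 28, Σy = 8, Σxy = 64, Σx² = 246
Sxx = Σx² − (Σx)²/n = 246 − 196 = 50
Sxy = Σxy − (Σx)(Σy)/n = 64 − 56 = 8
b = Sxy/Sxx = 8/50 = 0.16
a = ȳ − b·x̄ = 2 − 0.16·7 = 0.88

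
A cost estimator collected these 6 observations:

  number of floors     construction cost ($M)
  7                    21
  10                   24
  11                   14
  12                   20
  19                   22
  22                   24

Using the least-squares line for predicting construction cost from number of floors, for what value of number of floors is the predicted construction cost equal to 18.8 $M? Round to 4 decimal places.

4.9806

n = 6, Σx = 81, Σy = 125, Σxy = 1727, Σx² = 1259
Sxx = Σx² − (Σx)²/n = 1259 − 1093.5 = 165.5
Sxy = Σxy − (Σx)(Σy)/n = 1727 − 1687.5 = 39.5
b = Sxy/Sxx = 39.5/165.5 = 0.238671
a = ȳ − b·x̄ = 20.833333 − 0.238671·13.5 = 17.611279
Set a + b·x = 18.8: x = (18.8 − 17.611279) / 0.238671 = 4.980591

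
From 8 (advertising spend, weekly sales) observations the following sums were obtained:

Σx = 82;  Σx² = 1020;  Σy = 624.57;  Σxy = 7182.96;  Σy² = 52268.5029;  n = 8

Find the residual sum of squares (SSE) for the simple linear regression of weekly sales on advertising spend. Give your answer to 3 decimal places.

Sxx = Σx² − (Σx)²/n = 1020 − 840.5 = 179.5
Sxy = Σxy − (Σx)(Σy)/n = 7182.96 − 6401.8425 = 781.1175
Syy = Σy² − (Σy)²/n = 52268.5029 − 48760.960612 = 3507.542287
b = Sxy/Sxx = 781.1175/179.5 = 4.351630
SSE = Syy − b·Sxy = 3507.542287 − 4.351630·781.1175 = 108.408311

108.408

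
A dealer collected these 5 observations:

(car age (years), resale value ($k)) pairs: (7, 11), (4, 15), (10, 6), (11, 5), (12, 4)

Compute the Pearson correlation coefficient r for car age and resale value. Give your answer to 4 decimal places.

n = 5, Σx = 44, Σy = 41, Σxy = 300, Σx² = 430, Σy² = 423
Sxx = Σx² − (Σx)²/n = 430 − 387.2 = 42.8
Sxy = Σxy − (Σx)(Σy)/n = 300 − 360.8 = -60.8
Syy = Σy² − (Σy)²/n = 423 − 336.2 = 86.8
r = Sxy/√(Sxx·Syy) = -60.8/√(3715.04) = -60.8/60.951128 = -0.997521

-0.9975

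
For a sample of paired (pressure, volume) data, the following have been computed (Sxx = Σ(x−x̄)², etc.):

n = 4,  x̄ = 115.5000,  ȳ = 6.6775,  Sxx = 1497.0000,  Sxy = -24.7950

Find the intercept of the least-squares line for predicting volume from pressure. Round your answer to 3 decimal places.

b = Sxy/Sxx = -24.795/1497 = -0.016563
a = ȳ − b·x̄ = 6.6775 − (-0.016563)·115.5 = 8.590541

8.591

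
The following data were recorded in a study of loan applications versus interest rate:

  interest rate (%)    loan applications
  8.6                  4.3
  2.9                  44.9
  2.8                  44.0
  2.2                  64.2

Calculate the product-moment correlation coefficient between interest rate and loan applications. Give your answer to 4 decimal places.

n = 4, Σx = 16.5, Σy = 157.4, Σxy = 431.63, Σx² = 95.05, Σy² = 8092.14
Sxx = Σx² − (Σx)²/n = 95.05 − 68.0625 = 26.9875
Sxy = Σxy − (Σx)(Σy)/n = 431.63 − 649.275 = -217.645
Syy = Σy² − (Σy)²/n = 8092.14 − 6193.69 = 1898.45
r = Sxy/√(Sxx·Syy) = -217.645/√(51234.419375) = -217.645/226.350214 = -0.961541

-0.9615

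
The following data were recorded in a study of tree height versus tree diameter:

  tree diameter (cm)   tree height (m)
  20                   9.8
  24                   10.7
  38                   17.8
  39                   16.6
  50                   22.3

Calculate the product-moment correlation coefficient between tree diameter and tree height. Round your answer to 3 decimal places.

0.992

n = 5, Σx = 171, Σy = 77.2, Σxy = 2891.6, Σx² = 6441, Σy² = 1300.22
Sxx = Σx² − (Σx)²/n = 6441 − 5848.2 = 592.8
Sxy = Σxy − (Σx)(Σy)/n = 2891.6 − 2640.24 = 251.36
Syy = Σy² − (Σy)²/n = 1300.22 − 1191.968 = 108.252
r = Sxy/√(Sxx·Syy) = 251.36/√(64171.7856) = 251.36/253.321506 = 0.992257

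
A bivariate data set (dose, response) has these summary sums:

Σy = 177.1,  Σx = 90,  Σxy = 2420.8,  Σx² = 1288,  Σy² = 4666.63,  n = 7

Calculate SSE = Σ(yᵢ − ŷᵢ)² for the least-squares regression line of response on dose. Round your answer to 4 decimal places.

Sxx = Σx² − (Σx)²/n = 1288 − 1157.142857 = 130.857143
Sxy = Σxy − (Σx)(Σy)/n = 2420.8 − 2277 = 143.8
Syy = Σy² − (Σy)²/n = 4666.63 − 4480.63 = 186
b = Sxy/Sxx = 143.8/130.857143 = 1.098908
SSE = Syy − b·Sxy = 186 − 1.098908·143.8 = 27.976987

27.9770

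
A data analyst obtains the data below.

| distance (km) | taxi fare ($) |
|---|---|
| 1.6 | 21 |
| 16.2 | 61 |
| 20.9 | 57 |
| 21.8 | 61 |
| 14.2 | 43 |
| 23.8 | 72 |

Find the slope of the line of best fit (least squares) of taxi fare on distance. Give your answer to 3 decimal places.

2.121

n = 6, Σx = 98.5, Σy = 315, Σxy = 5867.1, Σx² = 1945.13
Sxx = Σx² − (Σx)²/n = 1945.13 − 1617.041667 = 328.088333
Sxy = Σxy − (Σx)(Σy)/n = 5867.1 − 5171.25 = 695.85
b = Sxy/Sxx = 695.85/328.088333 = 2.120923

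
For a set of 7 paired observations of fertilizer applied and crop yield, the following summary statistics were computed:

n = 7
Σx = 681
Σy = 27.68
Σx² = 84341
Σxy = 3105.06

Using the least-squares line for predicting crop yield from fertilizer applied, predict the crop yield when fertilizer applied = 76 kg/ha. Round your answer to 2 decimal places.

Sxx = Σx² − (Σx)²/n = 84341 − 66251.571429 = 18089.428571
Sxy = Σxy − (Σx)(Σy)/n = 3105.06 − 2692.868571 = 412.191429
b = Sxy/Sxx = 412.191429/18089.428571 = 0.022786
a = ȳ − b·x̄ = 3.954286 − 0.022786·97.285714 = 1.737503
ŷ(76) = a + b·76 = 1.737503 + 0.022786·76 = 3.469263

3.47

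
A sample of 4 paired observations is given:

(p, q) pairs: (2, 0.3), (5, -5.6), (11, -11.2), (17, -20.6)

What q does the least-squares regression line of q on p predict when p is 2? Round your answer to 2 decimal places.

n = 4, Σx = 35, Σy = -37.1, Σxy = -500.8, Σx² = 439
Sxx = Σx² − (Σx)²/n = 439 − 306.25 = 132.75
Sxy = Σxy − (Σx)(Σy)/n = -500.8 − (-324.625) = -176.175
b = Sxy/Sxx = -176.175/132.75 = -1.327119
a = ȳ − b·x̄ = -9.275 − (-1.327119)·8.75 = 2.337288
ŷ(2) = a + b·2 = 2.337288 + (-1.327119)·2 = -0.316949

-0.32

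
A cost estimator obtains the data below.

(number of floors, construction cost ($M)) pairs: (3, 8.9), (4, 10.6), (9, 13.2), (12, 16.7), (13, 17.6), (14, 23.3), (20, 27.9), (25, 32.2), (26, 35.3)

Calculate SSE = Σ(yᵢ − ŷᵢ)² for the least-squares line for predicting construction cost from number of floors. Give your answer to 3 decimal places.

21.010

n = 9, Σx = 126, Σy = 185.7, Σxy = 3224.1, Σx² = 2316, Σy² = 4558.69
Sxx = Σx² − (Σx)²/n = 2316 − 1764 = 552
Sxy = Σxy − (Σx)(Σy)/n = 3224.1 − 2599.8 = 624.3
Syy = Σy² − (Σy)²/n = 4558.69 − 3831.61 = 727.08
b = Sxy/Sxx = 624.3/552 = 1.130978
SSE = Syy − b·Sxy = 727.08 − 1.130978·624.3 = 21.010272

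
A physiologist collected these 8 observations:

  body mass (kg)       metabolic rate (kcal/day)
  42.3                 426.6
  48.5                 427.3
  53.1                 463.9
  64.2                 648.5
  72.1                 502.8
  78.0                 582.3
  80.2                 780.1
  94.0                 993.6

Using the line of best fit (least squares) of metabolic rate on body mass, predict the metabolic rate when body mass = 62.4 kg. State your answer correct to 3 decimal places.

562.506

n = 8, Σx = 532.4, Σy = 4825.1, Σxy = 342669.72, Σx² = 37633.24
Sxx = Σx² − (Σx)²/n = 37633.24 − 35431.22 = 2202.02
Sxy = Σxy − (Σx)(Σy)/n = 342669.72 − 321110.405 = 21559.315
b = Sxy/Sxx = 21559.315/2202.02 = 9.790699
a = ȳ − b·x̄ = 603.1375 − 9.790699·66.55 = -48.433518
ŷ(62.4) = a + b·62.4 = -48.433518 + 9.790699·62.4 = 562.506099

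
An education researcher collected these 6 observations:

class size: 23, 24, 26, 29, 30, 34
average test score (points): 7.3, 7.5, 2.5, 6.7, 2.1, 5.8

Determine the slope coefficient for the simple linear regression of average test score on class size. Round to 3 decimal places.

-0.178

n = 6, Σx = 166, Σy = 31.9, Σxy = 867.4, Σx² = 4678
Sxx = Σx² − (Σx)²/n = 4678 − 4592.666667 = 85.333333
Sxy = Σxy − (Σx)(Σy)/n = 867.4 − 882.566667 = -15.166667
b = Sxy/Sxx = -15.166667/85.333333 = -0.177734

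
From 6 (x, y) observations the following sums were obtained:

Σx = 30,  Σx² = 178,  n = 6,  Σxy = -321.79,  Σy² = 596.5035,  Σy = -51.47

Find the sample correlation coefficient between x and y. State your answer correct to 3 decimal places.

-0.978

Sxx = Σx² − (Σx)²/n = 178 − 150 = 28
Sxy = Σxy − (Σx)(Σy)/n = -321.79 − (-257.35) = -64.44
Syy = Σy² − (Σy)²/n = 596.5035 − 441.526817 = 154.976683
r = Sxy/√(Sxx·Syy) = -64.44/√(4339.347133) = -64.44/65.873721 = -0.978235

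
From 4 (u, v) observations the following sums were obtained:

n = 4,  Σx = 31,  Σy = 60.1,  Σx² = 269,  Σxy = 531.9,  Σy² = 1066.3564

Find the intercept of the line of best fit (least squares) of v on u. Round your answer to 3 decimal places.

Sxx = Σx² − (Σx)²/n = 269 − 240.25 = 28.75
Sxy = Σxy − (Σx)(Σy)/n = 531.9 − 465.775 = 66.125
b = Sxy/Sxx = 66.125/28.75 = 2.3
a = ȳ − b·x̄ = 15.025 − 2.3·7.75 = -2.8

-2.800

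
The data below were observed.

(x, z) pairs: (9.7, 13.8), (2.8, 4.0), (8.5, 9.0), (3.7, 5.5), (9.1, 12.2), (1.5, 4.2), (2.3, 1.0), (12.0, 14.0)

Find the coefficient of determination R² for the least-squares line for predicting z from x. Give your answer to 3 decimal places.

n = 8, Σx = 49.6, Σy = 63.7, Σxy = 529.53, Σx² = 422.22, Σy² = 681.17
Sxx = Σx² − (Σx)²/n = 422.22 − 307.52 = 114.7
Sxy = Σxy − (Σx)(Σy)/n = 529.53 − 394.94 = 134.59
Syy = Σy² − (Σy)²/n = 681.17 − 507.21125 = 173.95875
R² = Sxy²/(Sxx·Syy) = (134.59)²/(114.7·173.95875) = 0.907854

0.908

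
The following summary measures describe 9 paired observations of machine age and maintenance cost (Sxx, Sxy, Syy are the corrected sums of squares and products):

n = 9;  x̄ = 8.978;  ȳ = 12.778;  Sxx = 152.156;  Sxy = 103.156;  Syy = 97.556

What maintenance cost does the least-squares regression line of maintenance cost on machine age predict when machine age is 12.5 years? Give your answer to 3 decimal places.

15.166

b = Sxy/Sxx = 103.156/152.156 = 0.677962
a = ȳ − b·x̄ = 12.778 − 0.677962·8.978 = 6.691256
ŷ(12.5) = a + b·12.5 = 6.691256 + 0.677962·12.5 = 15.165782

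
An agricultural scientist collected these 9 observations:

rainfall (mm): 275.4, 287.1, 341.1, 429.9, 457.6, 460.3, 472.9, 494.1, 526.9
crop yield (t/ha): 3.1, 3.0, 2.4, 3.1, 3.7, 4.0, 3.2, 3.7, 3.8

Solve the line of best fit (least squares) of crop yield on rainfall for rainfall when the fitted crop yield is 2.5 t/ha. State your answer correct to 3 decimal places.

n = 9, Σx = 3745.3, Σy = 30, Σxy = 12744.36, Σx² = 1626101.47
Sxx = Σx² − (Σx)²/n = 1626101.47 − 1558585.787778 = 67515.682222
Sxy = Σxy − (Σx)(Σy)/n = 12744.36 − 12484.333333 = 260.026667
b = Sxy/Sxx = 260.026667/67515.682222 = 0.003851
a = ȳ − b·x̄ = 3.333333 − 0.003851·416.144444 = 1.730615
Set a + b·x = 2.5: x = (2.5 − 1.730615) / 0.003851 = 199.770219

199.770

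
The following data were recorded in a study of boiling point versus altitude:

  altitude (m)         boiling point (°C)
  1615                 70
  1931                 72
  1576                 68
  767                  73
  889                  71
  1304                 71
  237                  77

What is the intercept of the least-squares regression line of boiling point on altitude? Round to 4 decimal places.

75.9629

n = 7, Σx = 8319, Σy = 502, Σxy = 589193, Σx² = 11955957
Sxx = Σx² − (Σx)²/n = 11955957 − 9886537.285714 = 2069419.714286
Sxy = Σxy − (Σx)(Σy)/n = 589193 − 596591.142857 = -7398.142857
b = Sxy/Sxx = -7398.142857/2069419.714286 = -0.003575
a = ȳ − b·x̄ = 71.714286 − (-0.003575)·1188.428571 = 75.962899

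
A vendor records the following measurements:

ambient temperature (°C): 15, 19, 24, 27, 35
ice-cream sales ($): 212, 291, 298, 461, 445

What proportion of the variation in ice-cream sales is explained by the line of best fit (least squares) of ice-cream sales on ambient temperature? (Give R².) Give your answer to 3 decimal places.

0.779

n = 5, Σx = 120, Σy = 1707, Σxy = 43883, Σx² = 3116, Σy² = 628975
Sxx = Σx² − (Σx)²/n = 3116 − 2880 = 236
Sxy = Σxy − (Σx)(Σy)/n = 43883 − 40968 = 2915
Syy = Σy² − (Σy)²/n = 628975 − 582769.8 = 46205.2
R² = Sxy²/(Sxx·Syy) = (2915)²/(236·46205.2) = 0.779245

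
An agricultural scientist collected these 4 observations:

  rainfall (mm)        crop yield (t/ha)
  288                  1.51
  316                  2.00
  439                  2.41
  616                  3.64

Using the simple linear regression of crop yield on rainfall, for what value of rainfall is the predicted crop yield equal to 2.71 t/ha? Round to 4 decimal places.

n = 4, Σx = 1659, Σy = 9.56, Σxy = 4367.11, Σx² = 754977
Sxx = Σx² − (Σx)²/n = 754977 − 688070.25 = 66906.75
Sxy = Σxy − (Σx)(Σy)/n = 4367.11 − 3965.01 = 402.1
b = Sxy/Sxx = 402.1/66906.75 = 0.006010
a = ȳ − b·x̄ = 2.39 − 0.006010·414.75 = -0.102588
Set a + b·x = 2.71: x = (2.71 − (-0.102588)) / 0.006010 = 467.995859

467.9959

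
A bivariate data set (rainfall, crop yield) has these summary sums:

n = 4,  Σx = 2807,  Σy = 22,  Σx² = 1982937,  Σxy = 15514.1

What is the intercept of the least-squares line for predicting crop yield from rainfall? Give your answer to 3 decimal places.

1.458

Sxx = Σx² − (Σx)²/n = 1982937 − 1969812.25 = 13124.75
Sxy = Σxy − (Σx)(Σy)/n = 15514.1 − 15438.5 = 75.6
b = Sxy/Sxx = 75.6/13124.75 = 0.005760
a = ȳ − b·x̄ = 5.5 − 0.005760·701.75 = 1.457843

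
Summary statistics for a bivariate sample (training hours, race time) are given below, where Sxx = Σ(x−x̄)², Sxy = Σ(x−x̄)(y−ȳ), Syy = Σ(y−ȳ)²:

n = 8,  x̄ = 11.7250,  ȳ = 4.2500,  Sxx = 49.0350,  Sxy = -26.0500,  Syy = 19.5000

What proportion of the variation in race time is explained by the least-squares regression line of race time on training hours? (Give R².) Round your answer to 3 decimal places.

0.710

R² = Sxy²/(Sxx·Syy) = (-26.05)²/(49.035·19.5) = 0.709700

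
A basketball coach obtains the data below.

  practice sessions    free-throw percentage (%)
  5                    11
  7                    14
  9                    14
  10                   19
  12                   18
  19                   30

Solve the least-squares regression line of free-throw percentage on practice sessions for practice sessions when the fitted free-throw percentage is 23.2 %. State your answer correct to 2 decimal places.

14.47

n = 6, Σx = 62, Σy = 106, Σxy = 1255, Σx² = 760
Sxx = Σx² − (Σx)²/n = 760 − 640.666667 = 119.333333
Sxy = Σxy − (Σx)(Σy)/n = 1255 − 1095.333333 = 159.666667
b = Sxy/Sxx = 159.666667/119.333333 = 1.337989
a = ȳ − b·x̄ = 17.666667 − 1.337989·10.333333 = 3.840782
Set a + b·x = 23.2: x = (23.2 − 3.840782) / 1.337989 = 14.468894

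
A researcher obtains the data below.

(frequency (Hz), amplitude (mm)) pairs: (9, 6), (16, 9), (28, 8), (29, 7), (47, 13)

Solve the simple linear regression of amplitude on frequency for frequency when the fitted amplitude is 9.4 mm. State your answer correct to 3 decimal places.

n = 5, Σx = 129, Σy = 43, Σxy = 1236, Σx² = 4171
Sxx = Σx² − (Σx)²/n = 4171 − 3328.2 = 842.8
Sxy = Σxy − (Σx)(Σy)/n = 1236 − 1109.4 = 126.6
b = Sxy/Sxx = 126.6/842.8 = 0.150214
a = ȳ − b·x̄ = 8.6 − 0.150214·25.8 = 4.724490
Set a + b·x = 9.4: x = (9.4 − 4.724490) / 0.150214 = 31.125750

31.126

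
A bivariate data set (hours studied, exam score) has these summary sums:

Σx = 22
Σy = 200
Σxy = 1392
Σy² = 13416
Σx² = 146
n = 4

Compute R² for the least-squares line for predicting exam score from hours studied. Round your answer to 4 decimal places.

0.9984

Sxx = Σx² − (Σx)²/n = 146 − 121 = 25
Sxy = Σxy − (Σx)(Σy)/n = 1392 − 1100 = 292
Syy = Σy² − (Σy)²/n = 13416 − 10000 = 3416
R² = Sxy²/(Sxx·Syy) = (292)²/(25·3416) = 0.998407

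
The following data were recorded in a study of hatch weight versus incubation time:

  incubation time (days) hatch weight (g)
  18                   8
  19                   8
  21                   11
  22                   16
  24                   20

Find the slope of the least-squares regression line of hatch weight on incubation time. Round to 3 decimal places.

n = 5, Σx = 104, Σy = 63, Σxy = 1359, Σx² = 2186
Sxx = Σx² − (Σx)²/n = 2186 − 2163.2 = 22.8
Sxy = Σxy − (Σx)(Σy)/n = 1359 − 1310.4 = 48.6
b = Sxy/Sxx = 48.6/22.8 = 2.131579

2.132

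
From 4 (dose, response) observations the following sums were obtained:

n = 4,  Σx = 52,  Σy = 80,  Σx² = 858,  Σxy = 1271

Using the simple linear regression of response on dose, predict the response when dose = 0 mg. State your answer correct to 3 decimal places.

3.500

Sxx = Σx² − (Σx)²/n = 858 − 676 = 182
Sxy = Σxy − (Σx)(Σy)/n = 1271 − 1040 = 231
b = Sxy/Sxx = 231/182 = 1.269231
a = ȳ − b·x̄ = 20 − 1.269231·13 = 3.5
ŷ(0) = a + b·0 = 3.5 + 1.269231·0 = 3.5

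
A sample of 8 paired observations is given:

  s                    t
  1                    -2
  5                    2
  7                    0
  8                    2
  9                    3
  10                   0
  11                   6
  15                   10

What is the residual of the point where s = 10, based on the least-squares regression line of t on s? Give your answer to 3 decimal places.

-3.975

n = 8, Σx = 66, Σy = 21, Σxy = 267, Σx² = 666
Sxx = Σx² − (Σx)²/n = 666 − 544.5 = 121.5
Sxy = Σxy − (Σx)(Σy)/n = 267 − 173.25 = 93.75
b = Sxy/Sxx = 93.75/121.5 = 0.771605
a = ȳ − b·x̄ = 2.625 − 0.771605·8.25 = -3.740741
ŷ(10) = -3.740741 + 0.771605·10 = 3.975309
residual = y − ŷ = 0 − 3.975309 = -3.975309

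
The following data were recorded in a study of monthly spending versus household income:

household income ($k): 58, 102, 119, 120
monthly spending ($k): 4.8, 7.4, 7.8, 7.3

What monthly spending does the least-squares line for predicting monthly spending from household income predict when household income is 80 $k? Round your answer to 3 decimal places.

5.933

n = 4, Σx = 399, Σy = 27.3, Σxy = 2837.4, Σx² = 42329
Sxx = Σx² − (Σx)²/n = 42329 − 39800.25 = 2528.75
Sxy = Σxy − (Σx)(Σy)/n = 2837.4 − 2723.175 = 114.225
b = Sxy/Sxx = 114.225/2528.75 = 0.045171
a = ȳ − b·x̄ = 6.825 − 0.045171·99.75 = 2.319239
ŷ(80) = a + b·80 = 2.319239 + 0.045171·80 = 5.932882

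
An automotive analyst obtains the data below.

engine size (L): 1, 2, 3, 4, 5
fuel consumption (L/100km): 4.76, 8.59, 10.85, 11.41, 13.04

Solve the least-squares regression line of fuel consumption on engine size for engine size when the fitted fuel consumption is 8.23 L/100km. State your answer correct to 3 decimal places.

2.226

n = 5, Σx = 15, Σy = 48.65, Σxy = 165.33, Σx² = 55
Sxx = Σx² − (Σx)²/n = 55 − 45 = 10
Sxy = Σxy − (Σx)(Σy)/n = 165.33 − 145.95 = 19.38
b = Sxy/Sxx = 19.38/10 = 1.938
a = ȳ − b·x̄ = 9.73 − 1.938·3 = 3.916
Set a + b·x = 8.23: x = (8.23 − 3.916) / 1.938 = 2.226006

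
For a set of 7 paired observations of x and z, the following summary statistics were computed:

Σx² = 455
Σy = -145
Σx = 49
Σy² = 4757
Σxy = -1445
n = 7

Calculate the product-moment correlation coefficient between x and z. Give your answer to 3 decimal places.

-0.970

Sxx = Σx² − (Σx)²/n = 455 − 343 = 112
Sxy = Σxy − (Σx)(Σy)/n = -1445 − (-1015) = -430
Syy = Σy² − (Σy)²/n = 4757 − 3003.571429 = 1753.428571
r = Sxy/√(Sxx·Syy) = -430/√(196384) = -430/443.152344 = -0.970321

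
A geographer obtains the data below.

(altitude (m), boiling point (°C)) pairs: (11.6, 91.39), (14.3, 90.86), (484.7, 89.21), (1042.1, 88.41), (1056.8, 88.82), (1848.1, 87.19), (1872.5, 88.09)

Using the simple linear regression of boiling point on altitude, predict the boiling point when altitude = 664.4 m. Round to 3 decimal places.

89.572

n = 7, Σx = 6330.1, Σy = 623.97, Σxy = 557680.91, Σx² = 9359801.65
Sxx = Σx² − (Σx)²/n = 9359801.65 − 5724309.43 = 3635492.22
Sxy = Σxy − (Σx)(Σy)/n = 557680.91 − 564256.071 = -6575.161
b = Sxy/Sxx = -6575.161/3635492.22 = -0.001809
a = ȳ − b·x̄ = 89.138571 − (-0.001809)·904.3 = 90.774091
ŷ(664.4) = a + b·664.4 = 90.774091 + (-0.001809)·664.4 = 89.572455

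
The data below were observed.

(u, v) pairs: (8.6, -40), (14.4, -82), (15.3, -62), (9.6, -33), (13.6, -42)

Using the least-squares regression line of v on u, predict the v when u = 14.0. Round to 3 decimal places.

-60.079

n = 5, Σx = 61.5, Σy = -259, Σxy = -3361.4, Σx² = 792.53
Sxx = Σx² − (Σx)²/n = 792.53 − 756.45 = 36.08
Sxy = Σxy − (Σx)(Σy)/n = -3361.4 − (-3185.7) = -175.7
b = Sxy/Sxx = -175.7/36.08 = -4.869734
a = ȳ − b·x̄ = -51.8 − (-4.869734)·12.3 = 8.097727
ŷ(14.0) = a + b·14.0 = 8.097727 + (-4.869734)·14 = -60.078548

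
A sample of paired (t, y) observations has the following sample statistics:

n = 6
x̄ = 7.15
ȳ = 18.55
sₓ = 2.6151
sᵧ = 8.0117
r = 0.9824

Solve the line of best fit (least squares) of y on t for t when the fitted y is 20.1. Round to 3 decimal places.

b = r · sᵧ/sₓ = 0.9824 · 8.0117/2.6151 = 3.009711
a = ȳ − b·x̄ = 18.55 − 3.009711·7.15 = -2.969430
Set a + b·x = 20.1: x = (20.1 − (-2.969430)) / 3.009711 = 7.665000

7.665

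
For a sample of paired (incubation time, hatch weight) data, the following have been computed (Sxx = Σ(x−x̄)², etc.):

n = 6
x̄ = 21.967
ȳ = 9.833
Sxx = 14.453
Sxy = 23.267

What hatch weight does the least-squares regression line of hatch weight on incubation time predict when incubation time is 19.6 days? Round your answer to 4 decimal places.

6.0225

b = Sxy/Sxx = 23.267/14.453 = 1.609839
a = ȳ − b·x̄ = 9.833 − 1.609839·21.967 = -25.530329
ŷ(19.6) = a + b·19.6 = -25.530329 + 1.609839·19.6 = 6.022512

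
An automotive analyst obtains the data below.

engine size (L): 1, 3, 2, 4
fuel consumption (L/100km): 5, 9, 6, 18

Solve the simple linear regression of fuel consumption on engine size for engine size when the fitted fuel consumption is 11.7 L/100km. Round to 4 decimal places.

3.0238

n = 4, Σx = 10, Σy = 38, Σxy = 116, Σx² = 30
Sxx = Σx² − (Σx)²/n = 30 − 25 = 5
Sxy = Σxy − (Σx)(Σy)/n = 116 − 95 = 21
b = Sxy/Sxx = 21/5 = 4.2
a = ȳ − b·x̄ = 9.5 − 4.2·2.5 = -1
Set a + b·x = 11.7: x = (11.7 − (-1)) / 4.2 = 3.023810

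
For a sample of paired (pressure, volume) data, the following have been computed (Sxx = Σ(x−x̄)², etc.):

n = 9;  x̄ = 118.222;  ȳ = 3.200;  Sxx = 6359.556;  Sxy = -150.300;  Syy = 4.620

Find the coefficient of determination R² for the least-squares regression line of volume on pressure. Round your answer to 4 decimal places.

R² = Sxy²/(Sxx·Syy) = (-150.3)²/(6359.556·4.62) = 0.768863

0.7689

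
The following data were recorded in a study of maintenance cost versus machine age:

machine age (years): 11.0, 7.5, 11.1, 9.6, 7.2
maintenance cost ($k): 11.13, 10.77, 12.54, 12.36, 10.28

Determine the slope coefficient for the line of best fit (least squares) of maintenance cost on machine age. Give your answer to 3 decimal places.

0.387

n = 5, Σx = 46.4, Σy = 57.08, Σxy = 535.071, Σx² = 444.46
Sxx = Σx² − (Σx)²/n = 444.46 − 430.592 = 13.868
Sxy = Σxy − (Σx)(Σy)/n = 535.071 − 529.7024 = 5.3686
b = Sxy/Sxx = 5.3686/13.868 = 0.387121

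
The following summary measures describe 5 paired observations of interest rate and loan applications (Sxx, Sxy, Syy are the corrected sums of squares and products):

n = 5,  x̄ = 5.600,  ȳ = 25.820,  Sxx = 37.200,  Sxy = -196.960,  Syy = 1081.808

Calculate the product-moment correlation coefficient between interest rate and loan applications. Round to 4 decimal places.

-0.9818

r = Sxy/√(Sxx·Syy) = -196.96/√(40243.2576) = -196.96/200.607222 = -0.981819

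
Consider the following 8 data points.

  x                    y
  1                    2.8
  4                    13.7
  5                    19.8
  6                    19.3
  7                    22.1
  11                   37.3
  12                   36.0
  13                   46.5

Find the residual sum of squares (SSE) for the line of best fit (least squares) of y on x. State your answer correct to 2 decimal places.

n = 8, Σx = 59, Σy = 197.5, Σxy = 1873.9, Σx² = 561, Σy² = 6298.01
Sxx = Σx² − (Σx)²/n = 561 − 435.125 = 125.875
Sxy = Σxy − (Σx)(Σy)/n = 1873.9 − 1456.5625 = 417.3375
Syy = Σy² − (Σy)²/n = 6298.01 − 4875.78125 = 1422.22875
b = Sxy/Sxx = 417.3375/125.875 = 3.315492
SSE = Syy − b·Sxy = 1422.22875 − 3.315492·417.3375 = 38.549791

38.55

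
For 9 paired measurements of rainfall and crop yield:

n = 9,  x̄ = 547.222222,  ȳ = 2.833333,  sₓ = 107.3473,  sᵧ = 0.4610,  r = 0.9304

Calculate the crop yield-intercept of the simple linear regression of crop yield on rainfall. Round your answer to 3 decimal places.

b = r · sᵧ/sₓ = 0.9304 · 0.461/107.3473 = 0.003996
a = ȳ − b·x̄ = 2.833333 − 0.003996·547.222222 = 0.646864

0.647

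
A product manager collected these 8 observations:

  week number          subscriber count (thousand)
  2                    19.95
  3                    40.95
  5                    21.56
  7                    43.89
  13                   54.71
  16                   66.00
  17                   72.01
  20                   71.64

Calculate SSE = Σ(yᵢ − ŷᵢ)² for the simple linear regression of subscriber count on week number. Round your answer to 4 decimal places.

n = 8, Σx = 83, Σy = 390.71, Σxy = 5001.98, Σx² = 1201, Σy² = 22132.9845
Sxx = Σx² − (Σx)²/n = 1201 − 861.125 = 339.875
Sxy = Σxy − (Σx)(Σy)/n = 5001.98 − 4053.61625 = 948.36375
Syy = Σy² − (Σy)²/n = 22132.9845 − 19081.788013 = 3051.196487
b = Sxy/Sxx = 948.36375/339.875 = 2.790331
SSE = Syy − b·Sxy = 3051.196487 − 2.790331·948.36375 = 404.947713

404.9477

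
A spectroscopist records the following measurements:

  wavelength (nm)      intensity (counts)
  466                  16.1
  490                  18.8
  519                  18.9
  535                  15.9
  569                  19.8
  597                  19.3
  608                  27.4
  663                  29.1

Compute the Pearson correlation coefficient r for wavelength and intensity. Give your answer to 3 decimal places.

n = 8, Σx = 4447, Σy = 165.3, Σxy = 93771, Σx² = 2502245, Σy² = 3584.77
Sxx = Σx² − (Σx)²/n = 2502245 − 2471976.125 = 30268.875
Sxy = Σxy − (Σx)(Σy)/n = 93771 − 91886.1375 = 1884.8625
Syy = Σy² − (Σy)²/n = 3584.77 − 3415.51125 = 169.25875
r = Sxy/√(Sxx·Syy) = 1884.8625/√(5123271.946406) = 1884.8625/2263.464589 = 0.832733

0.833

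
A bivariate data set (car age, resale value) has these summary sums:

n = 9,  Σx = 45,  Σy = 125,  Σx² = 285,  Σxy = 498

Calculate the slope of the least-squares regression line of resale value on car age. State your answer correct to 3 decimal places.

Sxx = Σx² − (Σx)²/n = 285 − 225 = 60
Sxy = Σxy − (Σx)(Σy)/n = 498 − 625 = -127
b = Sxy/Sxx = -127/60 = -2.116667

-2.117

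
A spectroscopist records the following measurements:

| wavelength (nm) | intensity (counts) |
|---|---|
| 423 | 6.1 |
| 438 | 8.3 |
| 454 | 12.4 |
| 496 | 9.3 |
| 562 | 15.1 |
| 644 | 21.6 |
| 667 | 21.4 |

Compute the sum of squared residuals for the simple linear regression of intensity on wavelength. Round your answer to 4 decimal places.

19.2590

n = 7, Σx = 3684, Σy = 94.2, Σxy = 53128.5, Σx² = 1998374, Σy² = 1498.88
Sxx = Σx² − (Σx)²/n = 1998374 − 1938836.571429 = 59537.428571
Sxy = Σxy − (Σx)(Σy)/n = 53128.5 − 49576.114286 = 3552.385714
Syy = Σy² − (Σy)²/n = 1498.88 − 1267.662857 = 231.217143
b = Sxy/Sxx = 3552.385714/59537.428571 = 0.059666
SSE = Syy − b·Sxy = 231.217143 − 0.059666·3552.385714 = 19.258975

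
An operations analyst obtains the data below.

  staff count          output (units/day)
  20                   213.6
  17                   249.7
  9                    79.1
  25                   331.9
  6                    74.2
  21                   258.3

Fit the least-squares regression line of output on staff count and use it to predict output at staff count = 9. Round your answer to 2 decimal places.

101.55

n = 6, Σx = 98, Σy = 1206.8, Σxy = 23395.8, Σx² = 1872
Sxx = Σx² − (Σx)²/n = 1872 − 1600.666667 = 271.333333
Sxy = Σxy − (Σx)(Σy)/n = 23395.8 − 19711.066667 = 3684.733333
b = Sxy/Sxx = 3684.733333/271.333333 = 13.580098
a = ȳ − b·x̄ = 201.133333 − 13.580098·16.333333 = -20.674939
ŷ(9) = a + b·9 = -20.674939 + 13.580098·9 = 101.545946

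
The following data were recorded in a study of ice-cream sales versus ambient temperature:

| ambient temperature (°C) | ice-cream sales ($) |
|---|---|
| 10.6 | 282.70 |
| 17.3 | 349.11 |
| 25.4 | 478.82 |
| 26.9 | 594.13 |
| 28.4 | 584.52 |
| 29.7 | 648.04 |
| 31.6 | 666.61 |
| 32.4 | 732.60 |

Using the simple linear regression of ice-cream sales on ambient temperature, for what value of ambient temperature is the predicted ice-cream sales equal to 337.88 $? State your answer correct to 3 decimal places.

n = 8, Σx = 202.3, Σy = 4336.53, Σxy = 117828.62, Σx² = 5517.39
Sxx = Σx² − (Σx)²/n = 5517.39 − 5115.66125 = 401.72875
Sxy = Σxy − (Σx)(Σy)/n = 117828.62 − 109660.002375 = 8168.617625
b = Sxy/Sxx = 8168.617625/401.72875 = 20.333665
a = ȳ − b·x̄ = 542.06625 − 20.333665·25.2875 = 27.878709
Set a + b·x = 337.88: x = (337.88 − 27.878709) / 20.333665 = 15.245717

15.246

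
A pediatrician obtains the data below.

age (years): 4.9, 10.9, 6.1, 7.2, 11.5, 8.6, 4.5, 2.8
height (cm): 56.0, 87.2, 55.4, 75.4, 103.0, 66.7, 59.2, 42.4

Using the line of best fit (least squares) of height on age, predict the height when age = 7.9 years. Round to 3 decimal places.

73.124

n = 8, Σx = 56.5, Σy = 545.3, Σxy = 4248.94, Σx² = 466.17
Sxx = Σx² − (Σx)²/n = 466.17 − 399.03125 = 67.13875
Sxy = Σxy − (Σx)(Σy)/n = 4248.94 − 3851.18125 = 397.75875
b = Sxy/Sxx = 397.75875/67.13875 = 5.924429
a = ȳ − b·x̄ = 68.1625 − 5.924429·7.0625 = 26.321221
ŷ(7.9) = a + b·7.9 = 26.321221 + 5.924429·7.9 = 73.124209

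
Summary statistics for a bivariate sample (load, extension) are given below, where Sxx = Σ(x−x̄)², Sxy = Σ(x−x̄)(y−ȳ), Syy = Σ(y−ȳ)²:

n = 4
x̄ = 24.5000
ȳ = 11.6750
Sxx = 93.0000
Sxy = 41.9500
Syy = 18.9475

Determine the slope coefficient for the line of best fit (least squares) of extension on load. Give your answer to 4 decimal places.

b = Sxy/Sxx = 41.95/93 = 0.451075

0.4511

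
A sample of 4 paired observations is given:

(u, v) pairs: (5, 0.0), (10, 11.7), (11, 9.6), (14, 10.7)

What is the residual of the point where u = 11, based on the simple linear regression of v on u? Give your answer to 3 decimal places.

n = 4, Σx = 40, Σy = 32, Σxy = 372.4, Σx² = 442
Sxx = Σx² − (Σx)²/n = 442 − 400 = 42
Sxy = Σxy − (Σx)(Σy)/n = 372.4 − 320 = 52.4
b = Sxy/Sxx = 52.4/42 = 1.247619
a = ȳ − b·x̄ = 8 − 1.247619·10 = -4.476190
ŷ(11) = -4.476190 + 1.247619·11 = 9.247619
residual = y − ŷ = 9.6 − 9.247619 = 0.352381

0.352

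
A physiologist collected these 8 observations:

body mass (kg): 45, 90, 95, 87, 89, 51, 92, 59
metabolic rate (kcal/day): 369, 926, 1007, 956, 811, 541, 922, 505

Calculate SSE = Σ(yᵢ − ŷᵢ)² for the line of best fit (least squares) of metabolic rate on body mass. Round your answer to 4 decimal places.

n = 8, Σx = 608, Σy = 6037, Σxy = 493171, Σx² = 49186, Σy² = 4977133
Sxx = Σx² − (Σx)²/n = 49186 − 46208 = 2978
Sxy = Σxy − (Σx)(Σy)/n = 493171 − 458812 = 34359
Syy = Σy² − (Σy)²/n = 4977133 − 4555671.125 = 421461.875
b = Sxy/Sxx = 34359/2978 = 11.537609
SSE = Syy − b·Sxy = 421461.875 − 11.537609·34359 = 25041.162777

25041.1628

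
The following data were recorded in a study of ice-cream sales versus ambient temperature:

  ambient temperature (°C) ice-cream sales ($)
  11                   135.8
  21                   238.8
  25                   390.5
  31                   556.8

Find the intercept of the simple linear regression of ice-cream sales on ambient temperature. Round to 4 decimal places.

-131.3278

n = 4, Σx = 88, Σy = 1321.9, Σxy = 33531.9, Σx² = 2148
Sxx = Σx² − (Σx)²/n = 2148 − 1936 = 212
Sxy = Σxy − (Σx)(Σy)/n = 33531.9 − 29081.8 = 4450.1
b = Sxy/Sxx = 4450.1/212 = 20.991038
a = ȳ − b·x̄ = 330.475 − 20.991038·22 = -131.327830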